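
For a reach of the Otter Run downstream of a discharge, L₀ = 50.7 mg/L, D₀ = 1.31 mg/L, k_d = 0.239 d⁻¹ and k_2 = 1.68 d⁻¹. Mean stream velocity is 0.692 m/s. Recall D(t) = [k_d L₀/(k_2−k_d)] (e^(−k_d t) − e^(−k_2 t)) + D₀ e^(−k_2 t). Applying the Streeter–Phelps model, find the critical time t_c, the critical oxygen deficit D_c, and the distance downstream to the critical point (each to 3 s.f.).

t_c = [1/(k_2−k_d)] ln[(k_2/k_d)(1 − D₀(k_2−k_d)/(k_d L₀))]
= [1/(1.68−0.239)] ln[(1.68/0.239)(1 − 1.31×1.441/(0.239×50.7))]
= (1/1.441) ln[7.029 × 0.8442] = 0.6940 × ln(5.934) = 0.6940 × 1.781 = 1.236 d.
D_c = (k_d/k_2) L₀ e^(−k_d t_c) = (0.239/1.68) × 50.7 × e^(−0.239×1.236) = 0.1423 × 50.7 × 0.7443 = 5.368 mg/L.
x_c = v t_c = 0.692 m/s × 1.236 d × 86400 s/d = 73880 m ≈ 73.9 km.

t_c ≈ 1.24 d; D_c ≈ 5.37 mg/L; x_c ≈ 73.9 km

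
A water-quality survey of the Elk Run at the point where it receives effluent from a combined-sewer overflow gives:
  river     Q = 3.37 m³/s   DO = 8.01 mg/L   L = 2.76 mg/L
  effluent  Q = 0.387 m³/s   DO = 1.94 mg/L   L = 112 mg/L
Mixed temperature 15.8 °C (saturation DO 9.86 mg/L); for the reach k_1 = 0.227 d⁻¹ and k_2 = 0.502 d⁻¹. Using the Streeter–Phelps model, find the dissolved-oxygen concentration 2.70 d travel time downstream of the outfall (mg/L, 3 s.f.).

DO ≈ 5.94 mg/L

Mixed DO = (3.37×8.01 + 0.387×1.94)/(3.37+0.387) = 27.74/3.757 = 7.385 mg/L.
Mixed L₀ = (3.37×2.76 + 0.387×112)/(3.757) = 52.65/3.757 = 14.01 mg/L.
Initial deficit D₀ = C_s − DO₀ = 9.86 − 7.385 = 2.475 mg/L.
D(2.70) = [0.227×14.01/(0.502−0.227)](e^(−0.227×2.70) − e^(−0.502×2.70)) + 2.475 e^(−0.502×2.70)
= 11.57 × (0.5418 − 0.2578) + 2.475 × 0.2578 = 3.922 mg/L.
DO = 9.86 − 3.922 = 5.938 mg/L.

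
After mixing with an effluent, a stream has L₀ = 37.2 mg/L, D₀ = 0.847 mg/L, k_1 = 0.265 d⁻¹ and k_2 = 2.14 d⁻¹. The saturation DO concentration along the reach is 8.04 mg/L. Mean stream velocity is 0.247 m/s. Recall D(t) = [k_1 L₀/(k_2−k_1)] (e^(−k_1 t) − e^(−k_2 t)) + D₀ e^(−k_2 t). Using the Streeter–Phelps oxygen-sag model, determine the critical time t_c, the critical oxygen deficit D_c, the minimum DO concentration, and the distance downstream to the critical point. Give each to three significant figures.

t_c ≈ 1.02 d; D_c ≈ 3.52 mg/L; min DO ≈ 4.52 mg/L; x_c ≈ 21.8 km

t_c = [1/(k_2−k_1)] ln[(k_2/k_1)(1 − D₀(k_2−k_1)/(k_1 L₀))]
= [1/(2.14−0.265)] ln[(2.14/0.265)(1 − 0.847×1.875/(0.265×37.2))]
= (1/1.875) ln[8.075 × 0.8389] = 0.5333 × ln(6.775) = 0.5333 × 1.913 = 1.020 d.
L(t_c) = L₀ e^(−k_1 t_c) = 37.2 × 0.7631 = 28.39 mg/L, and at the critical point k_2 D_c = k_1 L, so D_c = (0.265/2.14) × 28.39 = 3.515 mg/L.
Minimum DO = C_s − D_c = 8.04 − 3.515 = 4.525 mg/L.
x_c = v t_c = 0.247 m/s × 1.020 d × 86400 s/d = 21780 m ≈ 21.8 km.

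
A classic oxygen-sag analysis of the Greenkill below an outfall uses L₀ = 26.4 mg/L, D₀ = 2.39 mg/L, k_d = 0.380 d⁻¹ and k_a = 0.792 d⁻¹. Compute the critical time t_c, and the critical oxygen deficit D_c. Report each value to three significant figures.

With k_a/k_d = 2.084 and 1 − D₀(k_a−k_d)/(k_d L₀) = 0.9018,
t_c = ln(2.084 × 0.9018) / (0.792 − 0.380) = ln(1.880) / 0.4120 = 0.6311/0.4120 = 1.532 d.
L(t_c) = L₀ e^(−k_d t_c) = 26.4 × 0.5587 = 14.75 mg/L, and at the critical point k_a D_c = k_d L, so D_c = (0.380/0.792) × 14.75 = 7.077 mg/L.

t_c ≈ 1.53 d; D_c ≈ 7.08 mg/L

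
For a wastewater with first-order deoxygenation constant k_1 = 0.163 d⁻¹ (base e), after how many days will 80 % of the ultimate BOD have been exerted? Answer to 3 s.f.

y/L₀ = 1 − e^(−k_1 t) = 0.80 ⇒ e^(−k_1 t) = 0.200
t = −ln(0.200) / 0.163 = 1.609 / 0.163 = 9.874 d.

t ≈ 9.87 d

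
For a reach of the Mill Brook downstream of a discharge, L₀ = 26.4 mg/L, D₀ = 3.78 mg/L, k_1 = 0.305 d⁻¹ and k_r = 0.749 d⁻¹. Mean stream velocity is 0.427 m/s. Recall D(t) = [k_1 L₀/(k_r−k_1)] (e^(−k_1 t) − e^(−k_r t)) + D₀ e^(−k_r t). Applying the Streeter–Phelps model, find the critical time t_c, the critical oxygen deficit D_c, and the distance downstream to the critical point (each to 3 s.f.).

At the critical point dD/dt = 0, so k_1 L₀ e^(−k_1 t) = k_r D. Substituting D(t) from the Streeter–Phelps equation and solving for t gives
t_c = ln[(k_r/k_1)(1 − D₀(k_r−k_1)/(k_1 L₀))] / (k_r−k_1).
Here k_r−k_1 = 0.4440 d⁻¹ and 1 − D₀(k_r−k_1)/(k_1 L₀) = 1 − 3.78×0.4440/(0.305×26.4) = 0.7916, so
t_c = ln(2.456 × 0.7916) / 0.4440 = 0.6647 / 0.4440 = 1.497 d.
D_c = (k_1/k_r) L₀ e^(−k_1 t_c) = (0.305/0.749) × 26.4 × e^(−0.305×1.497) = 0.4072 × 26.4 × 0.6334 = 6.810 mg/L.
x_c = v t_c = 0.427 m/s × 1.497 d × 86400 s/d = 55230 m ≈ 55.2 km.

t_c ≈ 1.50 d; D_c ≈ 6.81 mg/L; x_c ≈ 55.2 km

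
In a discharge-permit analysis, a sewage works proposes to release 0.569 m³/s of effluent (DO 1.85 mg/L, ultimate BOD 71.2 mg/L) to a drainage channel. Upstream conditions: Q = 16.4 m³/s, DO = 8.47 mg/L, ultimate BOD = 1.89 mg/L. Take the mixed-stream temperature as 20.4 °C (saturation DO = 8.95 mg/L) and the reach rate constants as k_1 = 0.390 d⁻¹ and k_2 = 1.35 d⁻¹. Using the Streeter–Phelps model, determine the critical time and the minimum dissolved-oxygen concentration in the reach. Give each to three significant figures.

t_c ≈ 0.744 d; minimum DO ≈ 8.04 mg/L

Mixed DO = (16.4×8.47 + 0.569×1.85)/(16.4+0.569) = 140.0/16.97 = 8.248 mg/L.
Mixed L₀ = (16.4×1.89 + 0.569×71.2)/(16.97) = 71.51/16.97 = 4.214 mg/L.
Initial deficit D₀ = C_s − DO₀ = 8.95 − 8.248 = 0.7020 mg/L.
t_c = (1/0.9600) ln[(1.35/0.390)(1 − 0.7020×0.9600/(0.390×4.214))] = 1.042 × ln(2.042) = 0.7438 d.
D_c = (0.390/1.35) × 4.214 × e^(−0.390×0.7438) = 0.2889 × 4.214 × 0.7482 = 0.9109 mg/L.
Minimum DO = 8.95 − 0.9109 = 8.039 mg/L.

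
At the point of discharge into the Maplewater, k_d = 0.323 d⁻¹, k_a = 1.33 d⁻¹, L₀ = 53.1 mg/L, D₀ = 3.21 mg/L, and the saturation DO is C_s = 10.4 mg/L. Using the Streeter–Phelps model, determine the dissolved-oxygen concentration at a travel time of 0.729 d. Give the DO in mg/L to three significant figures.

k_d L₀/(k_a−k_d) = 0.323×53.1/(1.33−0.323) = 17.15/1.007 = 17.03 mg/L.
e^(−k_d t) = e^(−0.323×0.7290) = 0.7902; e^(−k_a t) = e^(−1.33×0.7290) = 0.3792.
D = 17.03 × (0.7902 − 0.3792) + 3.21 × 0.3792 = 6.999 + 1.217 = 8.217 mg/L.
DO = C_s − D = 10.4 − 8.217 = 2.183 mg/L.

DO ≈ 2.18 mg/L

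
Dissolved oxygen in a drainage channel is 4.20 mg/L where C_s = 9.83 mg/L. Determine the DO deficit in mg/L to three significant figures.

D ≈ 5.63 mg/L

D = C_s − C = 9.83 − 4.20 = 5.63 mg/L.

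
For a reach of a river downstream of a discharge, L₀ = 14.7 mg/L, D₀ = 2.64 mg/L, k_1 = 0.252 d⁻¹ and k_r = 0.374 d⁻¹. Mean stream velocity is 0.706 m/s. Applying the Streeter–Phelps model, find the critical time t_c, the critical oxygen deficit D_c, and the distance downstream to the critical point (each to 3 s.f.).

With k_r/k_1 = 1.484 and 1 − D₀(k_r−k_1)/(k_1 L₀) = 0.9131,
t_c = ln(1.484 × 0.9131) / (0.374 − 0.252) = ln(1.355) / 0.1220 = 0.3039/0.1220 = 2.491 d.
L(t_c) = L₀ e^(−k_1 t_c) = 14.7 × 0.5338 = 7.847 mg/L, and at the critical point k_r D_c = k_1 L, so D_c = (0.252/0.374) × 7.847 = 5.288 mg/L.
x_c = v t_c = 0.706 m/s × 2.491 d × 86400 s/d = 151900 m ≈ 152 km.

t_c ≈ 2.49 d; D_c ≈ 5.29 mg/L; x_c ≈ 152 km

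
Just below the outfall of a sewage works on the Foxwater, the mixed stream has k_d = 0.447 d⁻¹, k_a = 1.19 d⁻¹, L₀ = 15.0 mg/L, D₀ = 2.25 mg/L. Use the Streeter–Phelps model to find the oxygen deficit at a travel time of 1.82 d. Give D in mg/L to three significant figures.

D ≈ 3.22 mg/L

k_d L₀/(k_a−k_d) = 0.447×15.0/(1.19−0.447) = 6.705/0.7430 = 9.024 mg/L.
e^(−k_d t) = e^(−0.447×1.820) = 0.4433; e^(−k_a t) = e^(−1.19×1.820) = 0.1147.
D = 9.024 × (0.4433 − 0.1147) + 2.25 × 0.1147 = 2.966 + 0.2580 = 3.224 mg/L.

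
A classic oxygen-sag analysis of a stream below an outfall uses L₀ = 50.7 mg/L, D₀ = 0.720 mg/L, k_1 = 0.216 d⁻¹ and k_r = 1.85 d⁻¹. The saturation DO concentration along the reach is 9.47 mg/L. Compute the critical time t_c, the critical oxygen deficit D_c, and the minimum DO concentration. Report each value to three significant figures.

t_c ≈ 1.24 d; D_c ≈ 4.52 mg/L; min DO ≈ 4.95 mg/L

At the critical point dD/dt = 0, so k_1 L₀ e^(−k_1 t) = k_r D. Substituting D(t) from the Streeter–Phelps equation and solving for t gives
t_c = ln[(k_r/k_1)(1 − D₀(k_r−k_1)/(k_1 L₀))] / (k_r−k_1).
Here k_r−k_1 = 1.634 d⁻¹ and 1 − D₀(k_r−k_1)/(k_1 L₀) = 1 − 0.720×1.634/(0.216×50.7) = 0.8926, so
t_c = ln(8.565 × 0.8926) / 1.634 = 2.034 / 1.634 = 1.245 d.
D_c = (k_1/k_r) L₀ e^(−k_1 t_c) = (0.216/1.85) × 50.7 × e^(−0.216×1.245) = 0.1168 × 50.7 × 0.7642 = 4.524 mg/L.
Minimum DO = C_s − D_c = 9.47 − 4.524 = 4.946 mg/L.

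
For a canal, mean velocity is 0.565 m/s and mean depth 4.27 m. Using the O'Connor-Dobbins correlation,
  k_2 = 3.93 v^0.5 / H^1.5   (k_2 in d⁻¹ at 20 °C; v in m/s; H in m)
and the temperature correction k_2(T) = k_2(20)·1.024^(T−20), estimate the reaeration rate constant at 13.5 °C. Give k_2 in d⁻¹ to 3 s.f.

k_2 ≈ 0.287 d⁻¹

k_2(20) = 3.93 × 0.565^0.5 / 4.27^1.5 = 3.93 × 0.7517 / 8.824 = 0.3348 d⁻¹.
k_2(13.5) = 0.3348 × 1.024^(13.5−20) = 0.3348 × 0.8571 = 0.2870 d⁻¹.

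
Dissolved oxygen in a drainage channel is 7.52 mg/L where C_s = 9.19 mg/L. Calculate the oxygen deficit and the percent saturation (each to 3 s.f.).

D ≈ 1.67 mg/L; 81.8 % saturation

D = C_s − C = 9.19 − 7.52 = 1.67 mg/L.
% saturation = 7.52/9.19 × 100 = 81.8 %.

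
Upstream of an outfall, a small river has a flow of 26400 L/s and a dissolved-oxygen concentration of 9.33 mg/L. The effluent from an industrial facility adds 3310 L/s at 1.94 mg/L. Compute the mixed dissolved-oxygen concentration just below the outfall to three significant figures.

Flow-weighted mixing: C = (Q_r C_r + Q_w C_w)/(Q_r + Q_w)
= (26400×9.33 + 3310×1.94)/(26400 + 3310) = 252700/29710 = 8.507 mg/L.

8.51 mg/L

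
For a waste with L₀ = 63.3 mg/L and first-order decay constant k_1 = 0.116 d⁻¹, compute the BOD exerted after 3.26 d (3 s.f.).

y_t = L₀(1 − e^(−k_1 t)) = 63.3 × (1 − e^(−0.116×3.26))
= 63.3 × (1 − 0.6851) = 63.3 × 0.3149 = 19.93 mg/L.

y ≈ 19.9 mg/L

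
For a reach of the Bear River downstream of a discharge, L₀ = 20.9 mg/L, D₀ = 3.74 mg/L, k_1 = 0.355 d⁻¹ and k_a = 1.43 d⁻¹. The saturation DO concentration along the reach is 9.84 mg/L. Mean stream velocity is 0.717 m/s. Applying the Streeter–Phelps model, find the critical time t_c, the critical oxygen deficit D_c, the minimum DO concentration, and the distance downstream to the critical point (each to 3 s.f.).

At the critical point dD/dt = 0, so k_1 L₀ e^(−k_1 t) = k_a D. Substituting D(t) from the Streeter–Phelps equation and solving for t gives
t_c = ln[(k_a/k_1)(1 − D₀(k_a−k_1)/(k_1 L₀))] / (k_a−k_1).
Here k_a−k_1 = 1.075 d⁻¹ and 1 − D₀(k_a−k_1)/(k_1 L₀) = 1 − 3.74×1.075/(0.355×20.9) = 0.4581, so
t_c = ln(4.028 × 0.4581) / 1.075 = 0.6127 / 1.075 = 0.5699 d.
D_c = (k_1/k_a) L₀ e^(−k_1 t_c) = (0.355/1.43) × 20.9 × e^(−0.355×0.5699) = 0.2483 × 20.9 × 0.8168 = 4.238 mg/L.
Minimum DO = C_s − D_c = 9.84 − 4.238 = 5.602 mg/L.
x_c = v t_c = 0.717 m/s × 0.5699 d × 86400 s/d = 35310 m ≈ 35.3 km.

t_c ≈ 0.570 d; D_c ≈ 4.24 mg/L; min DO ≈ 5.60 mg/L; x_c ≈ 35.3 km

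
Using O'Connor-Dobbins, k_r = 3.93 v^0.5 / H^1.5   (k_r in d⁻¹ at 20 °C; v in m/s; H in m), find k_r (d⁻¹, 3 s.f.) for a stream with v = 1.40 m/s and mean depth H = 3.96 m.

k_r ≈ 0.590 d⁻¹

k_r = 3.93 × 1.40^0.5 / 3.96^1.5 = 3.93 × 1.183 / 7.880 = 0.5901 d⁻¹.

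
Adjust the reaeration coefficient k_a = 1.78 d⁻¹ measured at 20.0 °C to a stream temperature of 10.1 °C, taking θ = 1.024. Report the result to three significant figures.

k_a ≈ 1.41 d⁻¹

k_a(T₂) = k_a(T₁) · θ^(T₂−T₁) = 1.78 × 1.024^(10.1−20.0)
= 1.78 × 1.024^-9.90 = 1.78 × 0.7907 = 1.408 d⁻¹.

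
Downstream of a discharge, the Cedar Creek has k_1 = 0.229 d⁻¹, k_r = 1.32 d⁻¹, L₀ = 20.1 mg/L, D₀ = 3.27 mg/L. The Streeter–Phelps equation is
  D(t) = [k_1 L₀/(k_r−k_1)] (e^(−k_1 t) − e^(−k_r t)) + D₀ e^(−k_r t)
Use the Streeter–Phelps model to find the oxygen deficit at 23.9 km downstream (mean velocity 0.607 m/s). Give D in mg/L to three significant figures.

D ≈ 3.28 mg/L

Travel time t = x/v = 23.9 km / (0.607 m/s) = 23900 m / 0.607 m/s = 39370 s = 0.4557 d.
k_1 L₀/(k_r−k_1) = 0.229×20.1/(1.32−0.229) = 4.603/1.091 = 4.219 mg/L.
e^(−k_1 t) = e^(−0.229×0.4557) = 0.9009; e^(−k_r t) = e^(−1.32×0.4557) = 0.5480.
D = 4.219 × (0.9009 − 0.5480) + 3.27 × 0.5480 = 1.489 + 1.792 = 3.281 mg/L.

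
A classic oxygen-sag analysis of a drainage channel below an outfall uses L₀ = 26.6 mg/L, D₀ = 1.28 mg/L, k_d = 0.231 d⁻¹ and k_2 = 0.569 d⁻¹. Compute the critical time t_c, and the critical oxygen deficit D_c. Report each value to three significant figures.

t_c ≈ 2.45 d; D_c ≈ 6.13 mg/L

t_c = [1/(k_2−k_d)] ln[(k_2/k_d)(1 − D₀(k_2−k_d)/(k_d L₀))]
= [1/(0.569−0.231)] ln[(0.569/0.231)(1 − 1.28×0.3380/(0.231×26.6))]
= (1/0.3380) ln[2.463 × 0.9296] = 2.959 × ln(2.290) = 2.959 × 0.8285 = 2.451 d.
D_c = (k_d/k_2) L₀ e^(−k_d t_c) = (0.231/0.569) × 26.6 × e^(−0.231×2.451) = 0.4060 × 26.6 × 0.5677 = 6.130 mg/L.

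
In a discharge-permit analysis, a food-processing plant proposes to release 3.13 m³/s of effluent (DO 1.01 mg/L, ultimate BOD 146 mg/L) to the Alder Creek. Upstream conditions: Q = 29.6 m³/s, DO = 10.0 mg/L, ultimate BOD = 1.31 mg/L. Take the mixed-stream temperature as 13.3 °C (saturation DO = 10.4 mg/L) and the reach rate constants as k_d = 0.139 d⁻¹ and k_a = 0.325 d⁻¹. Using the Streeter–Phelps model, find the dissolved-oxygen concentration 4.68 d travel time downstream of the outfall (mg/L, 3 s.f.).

Mixed DO = (29.6×10.0 + 3.13×1.01)/(29.6+3.13) = 299.2/32.73 = 9.140 mg/L.
Mixed L₀ = (29.6×1.31 + 3.13×146)/(32.73) = 495.8/32.73 = 15.15 mg/L.
Initial deficit D₀ = C_s − DO₀ = 10.4 − 9.140 = 1.260 mg/L.
D(4.68) = [0.139×15.15/(0.325−0.139)](e^(−0.139×4.68) − e^(−0.325×4.68)) + 1.260 e^(−0.325×4.68)
= 11.32 × (0.5218 − 0.2185) + 1.260 × 0.2185 = 3.708 mg/L.
DO = 10.4 − 3.708 = 6.692 mg/L.

DO ≈ 6.69 mg/L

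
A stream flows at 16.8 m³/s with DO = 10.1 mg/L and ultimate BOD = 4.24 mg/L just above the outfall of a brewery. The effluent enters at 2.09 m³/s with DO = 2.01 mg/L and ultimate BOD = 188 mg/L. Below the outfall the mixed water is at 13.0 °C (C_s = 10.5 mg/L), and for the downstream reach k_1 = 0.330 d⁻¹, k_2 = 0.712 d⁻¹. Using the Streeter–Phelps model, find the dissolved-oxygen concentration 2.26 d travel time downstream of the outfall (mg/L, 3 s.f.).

Mixed DO = (16.8×10.1 + 2.09×2.01)/(16.8+2.09) = 173.9/18.89 = 9.205 mg/L.
Mixed L₀ = (16.8×4.24 + 2.09×188)/(18.89) = 464.2/18.89 = 24.57 mg/L.
Initial deficit D₀ = C_s − DO₀ = 10.5 − 9.205 = 1.295 mg/L.
D(2.26) = [0.330×24.57/(0.712−0.330)](e^(−0.330×2.26) − e^(−0.712×2.26)) + 1.295 e^(−0.712×2.26)
= 21.23 × (0.4744 − 0.2001) + 1.295 × 0.2001 = 6.081 mg/L.
DO = 10.5 − 6.081 = 4.419 mg/L.

DO ≈ 4.42 mg/L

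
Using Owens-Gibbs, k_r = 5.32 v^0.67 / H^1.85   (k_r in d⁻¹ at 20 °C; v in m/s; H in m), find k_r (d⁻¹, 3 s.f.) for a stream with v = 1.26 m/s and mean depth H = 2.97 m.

k_r ≈ 0.829 d⁻¹

k_r = 5.32 × 1.26^0.67 / 2.97^1.85 = 5.32 × 1.167 / 7.492 = 0.8290 d⁻¹.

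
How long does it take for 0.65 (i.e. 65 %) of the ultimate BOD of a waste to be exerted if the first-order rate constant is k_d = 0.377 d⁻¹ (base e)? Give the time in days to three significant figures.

t ≈ 2.78 d

y/L₀ = 1 − e^(−k_d t) = 0.65 ⇒ e^(−k_d t) = 0.350
t = −ln(0.350) / 0.377 = 1.050 / 0.377 = 2.785 d.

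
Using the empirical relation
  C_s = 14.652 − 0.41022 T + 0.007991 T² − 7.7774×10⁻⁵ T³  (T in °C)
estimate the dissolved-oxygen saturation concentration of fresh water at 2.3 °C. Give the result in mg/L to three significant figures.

C_s ≈ 13.7 mg/L

C_s = 14.652 − 0.41022×2.3 + 0.007991×2.3² − 7.7774×10⁻⁵×2.3³ = 13.75 mg/L.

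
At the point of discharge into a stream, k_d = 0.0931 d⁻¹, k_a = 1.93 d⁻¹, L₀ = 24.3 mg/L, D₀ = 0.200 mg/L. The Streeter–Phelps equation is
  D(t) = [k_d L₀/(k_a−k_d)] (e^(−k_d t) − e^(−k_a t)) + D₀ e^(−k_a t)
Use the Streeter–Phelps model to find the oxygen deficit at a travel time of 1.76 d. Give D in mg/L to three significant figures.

k_d L₀/(k_a−k_d) = 0.0931×24.3/(1.93−0.0931) = 2.262/1.837 = 1.232 mg/L.
e^(−k_d t) = e^(−0.0931×1.760) = 0.8489; e^(−k_a t) = e^(−1.93×1.760) = 0.03348.
D = 1.232 × (0.8489 − 0.03348) + 0.200 × 0.03348 = 1.004 + 0.006696 = 1.011 mg/L.

D ≈ 1.01 mg/L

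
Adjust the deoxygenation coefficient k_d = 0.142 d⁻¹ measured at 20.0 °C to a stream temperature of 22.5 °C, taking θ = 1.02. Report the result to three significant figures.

k_d(T₂) = k_d(T₁) · θ^(T₂−T₁) = 0.142 × 1.02^(22.5−20.0)
= 0.142 × 1.02^2.50 = 0.142 × 1.051 = 0.1492 d⁻¹.

k_d ≈ 0.149 d⁻¹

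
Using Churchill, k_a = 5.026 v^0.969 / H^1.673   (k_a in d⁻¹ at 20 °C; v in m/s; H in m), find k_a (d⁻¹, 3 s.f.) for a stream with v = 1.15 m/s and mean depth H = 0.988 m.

k_a ≈ 5.87 d⁻¹

k_a = 5.026 × 1.15^0.969 / 0.988^1.673 = 5.026 × 1.145 / 0.9800 = 5.872 d⁻¹.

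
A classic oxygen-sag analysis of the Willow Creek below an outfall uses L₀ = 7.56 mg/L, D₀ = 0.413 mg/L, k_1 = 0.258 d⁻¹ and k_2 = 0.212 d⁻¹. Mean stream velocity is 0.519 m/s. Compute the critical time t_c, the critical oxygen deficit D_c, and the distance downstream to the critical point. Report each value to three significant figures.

t_c ≈ 4.06 d; D_c ≈ 3.23 mg/L; x_c ≈ 182 km

t_c = [1/(k_2−k_1)] ln[(k_2/k_1)(1 − D₀(k_2−k_1)/(k_1 L₀))]
= [1/(0.212−0.258)] ln[(0.212/0.258)(1 − 0.413×-0.04600/(0.258×7.56))]
= (1/-0.04600) ln[0.8217 × 1.010] = -21.74 × ln(0.8297) = -21.74 × -0.1867 = 4.058 d.
L(t_c) = L₀ e^(−k_1 t_c) = 7.56 × 0.3510 = 2.653 mg/L, and at the critical point k_2 D_c = k_1 L, so D_c = (0.258/0.212) × 2.653 = 3.229 mg/L.
x_c = v t_c = 0.519 m/s × 4.058 d × 86400 s/d = 182000 m ≈ 182 km.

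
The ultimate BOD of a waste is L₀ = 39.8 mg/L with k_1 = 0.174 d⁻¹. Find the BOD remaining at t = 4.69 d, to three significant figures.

L ≈ 17.6 mg/L

L_t = L₀ e^(−k_1 t) = 39.8 × e^(−0.174×4.69) = 39.8 × 0.4422 = 17.60 mg/L.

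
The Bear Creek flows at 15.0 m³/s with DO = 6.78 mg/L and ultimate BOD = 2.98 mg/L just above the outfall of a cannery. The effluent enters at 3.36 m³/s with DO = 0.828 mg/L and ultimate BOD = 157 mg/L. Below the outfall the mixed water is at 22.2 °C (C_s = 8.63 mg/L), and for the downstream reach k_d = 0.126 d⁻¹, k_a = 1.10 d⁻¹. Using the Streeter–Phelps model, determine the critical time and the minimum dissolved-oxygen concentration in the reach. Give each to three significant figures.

Mixed DO = (15.0×6.78 + 3.36×0.828)/(15.0+3.36) = 104.5/18.36 = 5.691 mg/L.
Mixed L₀ = (15.0×2.98 + 3.36×157)/(18.36) = 572.2/18.36 = 31.17 mg/L.
Initial deficit D₀ = C_s − DO₀ = 8.63 − 5.691 = 2.939 mg/L.
t_c = (1/0.9740) ln[(1.10/0.126)(1 − 2.939×0.9740/(0.126×31.17))] = 1.027 × ln(2.366) = 0.8841 d.
D_c = (0.126/1.10) × 31.17 × e^(−0.126×0.8841) = 0.1145 × 31.17 × 0.8946 = 3.194 mg/L.
Minimum DO = 8.63 − 3.194 = 5.436 mg/L.

t_c ≈ 0.884 d; minimum DO ≈ 5.44 mg/L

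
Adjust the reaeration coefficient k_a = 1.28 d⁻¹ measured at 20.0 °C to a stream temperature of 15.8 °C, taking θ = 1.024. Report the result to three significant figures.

k_a(T₂) = k_a(T₁) · θ^(T₂−T₁) = 1.28 × 1.024^(15.8−20.0)
= 1.28 × 1.024^-4.20 = 1.28 × 0.9052 = 1.159 d⁻¹.

k_a ≈ 1.16 d⁻¹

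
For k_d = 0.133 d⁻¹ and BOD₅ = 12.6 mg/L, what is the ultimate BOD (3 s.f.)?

L₀ ≈ 25.9 mg/L

BOD₅ = L₀(1 − e^(−5k_d)) ⇒ L₀ = BOD₅ / (1 − e^(−5×0.133))
= 12.6 / (1 − 0.5143) = 12.6 / 0.4857 = 25.94 mg/L.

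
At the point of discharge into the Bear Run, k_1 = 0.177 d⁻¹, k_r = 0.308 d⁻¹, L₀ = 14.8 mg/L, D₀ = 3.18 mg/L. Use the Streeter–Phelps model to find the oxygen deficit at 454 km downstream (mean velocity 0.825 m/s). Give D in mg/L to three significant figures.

Travel time t = x/v = 454 km / (0.825 m/s) = 454000 m / 0.825 m/s = 550300 s = 6.369 d.
k_1 L₀/(k_r−k_1) = 0.177×14.8/(0.308−0.177) = 2.620/0.1310 = 20.00 mg/L.
e^(−k_1 t) = e^(−0.177×6.369) = 0.3239; e^(−k_r t) = e^(−0.308×6.369) = 0.1406.
D = 20.00 × (0.3239 − 0.1406) + 3.18 × 0.1406 = 3.665 + 0.4472 = 4.112 mg/L.

D ≈ 4.11 mg/L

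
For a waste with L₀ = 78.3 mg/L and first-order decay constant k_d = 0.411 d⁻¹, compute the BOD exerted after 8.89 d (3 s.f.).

y_t = L₀(1 − e^(−k_d t)) = 78.3 × (1 − e^(−0.411×8.89))
= 78.3 × (1 − 0.02589) = 78.3 × 0.9741 = 76.27 mg/L.

y ≈ 76.3 mg/L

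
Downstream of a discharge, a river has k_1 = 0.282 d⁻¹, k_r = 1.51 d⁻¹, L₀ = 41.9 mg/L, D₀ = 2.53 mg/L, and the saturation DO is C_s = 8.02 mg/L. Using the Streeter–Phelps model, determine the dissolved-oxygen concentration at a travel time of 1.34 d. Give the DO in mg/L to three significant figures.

k_1 L₀/(k_r−k_1) = 0.282×41.9/(1.51−0.282) = 11.82/1.228 = 9.622 mg/L.
e^(−k_1 t) = e^(−0.282×1.340) = 0.6853; e^(−k_r t) = e^(−1.51×1.340) = 0.1322.
D = 9.622 × (0.6853 − 0.1322) + 2.53 × 0.1322 = 5.322 + 0.3345 = 5.656 mg/L.
DO = C_s − D = 8.02 − 5.656 = 2.364 mg/L.

DO ≈ 2.36 mg/L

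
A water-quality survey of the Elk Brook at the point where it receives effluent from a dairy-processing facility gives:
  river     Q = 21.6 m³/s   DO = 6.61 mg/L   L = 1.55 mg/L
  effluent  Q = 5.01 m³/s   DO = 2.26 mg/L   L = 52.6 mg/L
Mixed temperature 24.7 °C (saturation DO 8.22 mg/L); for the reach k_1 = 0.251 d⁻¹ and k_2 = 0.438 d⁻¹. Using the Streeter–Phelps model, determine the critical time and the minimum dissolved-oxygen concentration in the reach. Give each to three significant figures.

t_c ≈ 2.03 d; minimum DO ≈ 4.38 mg/L

Mixed DO = (21.6×6.61 + 5.01×2.26)/(21.6+5.01) = 154.1/26.61 = 5.791 mg/L.
Mixed L₀ = (21.6×1.55 + 5.01×52.6)/(26.61) = 297.0/26.61 = 11.16 mg/L.
Initial deficit D₀ = C_s − DO₀ = 8.22 − 5.791 = 2.429 mg/L.
t_c = (1/0.1870) ln[(0.438/0.251)(1 − 2.429×0.1870/(0.251×11.16))] = 5.348 × ln(1.462) = 2.031 d.
D_c = (0.251/0.438) × 11.16 × e^(−0.251×2.031) = 0.5731 × 11.16 × 0.6006 = 3.841 mg/L.
Minimum DO = 8.22 − 3.841 = 4.379 mg/L.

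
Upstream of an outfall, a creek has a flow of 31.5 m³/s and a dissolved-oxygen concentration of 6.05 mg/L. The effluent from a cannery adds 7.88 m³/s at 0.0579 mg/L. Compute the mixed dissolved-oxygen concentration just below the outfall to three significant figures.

Flow-weighted mixing: C = (Q_r C_r + Q_w C_w)/(Q_r + Q_w)
= (31.5×6.05 + 7.88×0.0579)/(31.5 + 7.88) = 191.0/39.38 = 4.851 mg/L.

4.85 mg/L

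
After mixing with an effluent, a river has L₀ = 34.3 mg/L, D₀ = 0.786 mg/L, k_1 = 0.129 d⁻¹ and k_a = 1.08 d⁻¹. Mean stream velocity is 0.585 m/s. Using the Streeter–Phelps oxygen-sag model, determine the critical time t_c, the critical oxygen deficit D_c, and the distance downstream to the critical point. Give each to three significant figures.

At the critical point dD/dt = 0, so k_1 L₀ e^(−k_1 t) = k_a D. Substituting D(t) from the Streeter–Phelps equation and solving for t gives
t_c = ln[(k_a/k_1)(1 − D₀(k_a−k_1)/(k_1 L₀))] / (k_a−k_1).
Here k_a−k_1 = 0.9510 d⁻¹ and 1 − D₀(k_a−k_1)/(k_1 L₀) = 1 − 0.786×0.9510/(0.129×34.3) = 0.8311, so
t_c = ln(8.372 × 0.8311) / 0.9510 = 1.940 / 0.9510 = 2.040 d.
L(t_c) = L₀ e^(−k_1 t_c) = 34.3 × 0.7686 = 26.36 mg/L, and at the critical point k_a D_c = k_1 L, so D_c = (0.129/1.08) × 26.36 = 3.149 mg/L.
x_c = v t_c = 0.585 m/s × 2.040 d × 86400 s/d = 103100 m ≈ 103 km.

t_c ≈ 2.04 d; D_c ≈ 3.15 mg/L; x_c ≈ 103 km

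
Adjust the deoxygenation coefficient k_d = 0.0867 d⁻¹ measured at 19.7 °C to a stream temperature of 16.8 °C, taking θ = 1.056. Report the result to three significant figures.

k_d ≈ 0.0740 d⁻¹

k_d(T₂) = k_d(T₁) · θ^(T₂−T₁) = 0.0867 × 1.056^(16.8−19.7)
= 0.0867 × 1.056^-2.90 = 0.0867 × 0.8538 = 0.07403 d⁻¹.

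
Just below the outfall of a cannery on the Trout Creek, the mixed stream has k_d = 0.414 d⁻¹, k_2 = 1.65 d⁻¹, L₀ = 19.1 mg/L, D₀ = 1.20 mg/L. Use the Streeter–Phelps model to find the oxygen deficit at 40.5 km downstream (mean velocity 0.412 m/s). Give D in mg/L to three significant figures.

Travel time t = x/v = 40.5 km / (0.412 m/s) = 40500 m / 0.412 m/s = 98300 s = 1.138 d.
k_d L₀/(k_2−k_d) = 0.414×19.1/(1.65−0.414) = 7.907/1.236 = 6.398 mg/L.
e^(−k_d t) = e^(−0.414×1.138) = 0.6244; e^(−k_2 t) = e^(−1.65×1.138) = 0.1530.
D = 6.398 × (0.6244 − 0.1530) + 1.20 × 0.1530 = 3.016 + 0.1836 = 3.199 mg/L.

D ≈ 3.20 mg/L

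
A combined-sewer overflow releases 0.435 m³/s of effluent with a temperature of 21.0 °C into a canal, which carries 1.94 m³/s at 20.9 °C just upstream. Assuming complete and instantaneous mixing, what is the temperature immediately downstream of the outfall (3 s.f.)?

20.9 °C

Flow-weighted mixing: C = (Q_r C_r + Q_w C_w)/(Q_r + Q_w)
= (1.94×20.9 + 0.435×21.0)/(1.94 + 0.435) = 49.68/2.375 = 20.92 °C.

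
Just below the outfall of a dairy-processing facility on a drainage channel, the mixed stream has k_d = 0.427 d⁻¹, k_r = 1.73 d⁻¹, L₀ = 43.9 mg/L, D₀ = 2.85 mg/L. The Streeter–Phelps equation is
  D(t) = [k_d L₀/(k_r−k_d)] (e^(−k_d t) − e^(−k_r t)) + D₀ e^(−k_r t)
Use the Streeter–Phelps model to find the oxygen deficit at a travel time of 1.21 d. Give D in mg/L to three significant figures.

k_d L₀/(k_r−k_d) = 0.427×43.9/(1.73−0.427) = 18.75/1.303 = 14.39 mg/L.
e^(−k_d t) = e^(−0.427×1.210) = 0.5965; e^(−k_r t) = e^(−1.73×1.210) = 0.1233.
D = 14.39 × (0.5965 − 0.1233) + 2.85 × 0.1233 = 6.808 + 0.3513 = 7.159 mg/L.

D ≈ 7.16 mg/L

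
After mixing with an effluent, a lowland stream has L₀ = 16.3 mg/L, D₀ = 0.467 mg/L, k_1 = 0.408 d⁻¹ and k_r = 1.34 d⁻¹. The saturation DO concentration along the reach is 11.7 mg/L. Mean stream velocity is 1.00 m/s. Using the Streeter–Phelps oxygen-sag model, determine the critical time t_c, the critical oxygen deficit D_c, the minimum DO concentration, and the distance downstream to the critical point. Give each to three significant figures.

With k_r/k_1 = 3.284 and 1 − D₀(k_r−k_1)/(k_1 L₀) = 0.9346,
t_c = ln(3.284 × 0.9346) / (1.34 − 0.408) = ln(3.069) / 0.9320 = 1.121/0.9320 = 1.203 d.
D_c = (k_1/k_r) L₀ e^(−k_1 t_c) = (0.408/1.34) × 16.3 × e^(−0.408×1.203) = 0.3045 × 16.3 × 0.6120 = 3.038 mg/L.
Minimum DO = C_s − D_c = 11.7 − 3.038 = 8.662 mg/L.
x_c = v t_c = 1.00 m/s × 1.203 d × 86400 s/d = 104000 m ≈ 104 km.

t_c ≈ 1.20 d; D_c ≈ 3.04 mg/L; min DO ≈ 8.66 mg/L; x_c ≈ 104 km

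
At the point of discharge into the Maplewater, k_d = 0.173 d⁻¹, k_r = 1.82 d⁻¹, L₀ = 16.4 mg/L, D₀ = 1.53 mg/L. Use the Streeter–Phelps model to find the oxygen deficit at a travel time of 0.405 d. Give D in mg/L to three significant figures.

D ≈ 1.51 mg/L

k_d L₀/(k_r−k_d) = 0.173×16.4/(1.82−0.173) = 2.837/1.647 = 1.723 mg/L.
e^(−k_d t) = e^(−0.173×0.4050) = 0.9323; e^(−k_r t) = e^(−1.82×0.4050) = 0.4785.
D = 1.723 × (0.9323 − 0.4785) + 1.53 × 0.4785 = 0.7818 + 0.7321 = 1.514 mg/L.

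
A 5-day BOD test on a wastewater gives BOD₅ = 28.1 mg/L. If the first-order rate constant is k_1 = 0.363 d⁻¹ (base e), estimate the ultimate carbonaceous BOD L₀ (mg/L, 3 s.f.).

L₀ ≈ 33.6 mg/L

BOD₅ = L₀(1 − e^(−5k_1)) ⇒ L₀ = BOD₅ / (1 − e^(−5×0.363))
= 28.1 / (1 − 0.1628) = 28.1 / 0.8372 = 33.57 mg/L.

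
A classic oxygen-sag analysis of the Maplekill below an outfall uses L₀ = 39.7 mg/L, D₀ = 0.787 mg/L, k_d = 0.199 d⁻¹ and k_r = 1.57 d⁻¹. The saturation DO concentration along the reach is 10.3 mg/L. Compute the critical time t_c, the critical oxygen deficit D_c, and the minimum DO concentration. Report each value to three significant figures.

At the critical point dD/dt = 0, so k_d L₀ e^(−k_d t) = k_r D. Substituting D(t) from the Streeter–Phelps equation and solving for t gives
t_c = ln[(k_r/k_d)(1 − D₀(k_r−k_d)/(k_d L₀))] / (k_r−k_d).
Here k_r−k_d = 1.371 d⁻¹ and 1 − D₀(k_r−k_d)/(k_d L₀) = 1 − 0.787×1.371/(0.199×39.7) = 0.8634, so
t_c = ln(7.889 × 0.8634) / 1.371 = 1.919 / 1.371 = 1.399 d.
L(t_c) = L₀ e^(−k_d t_c) = 39.7 × 0.7569 = 30.05 mg/L, and at the critical point k_r D_c = k_d L, so D_c = (0.199/1.57) × 30.05 = 3.809 mg/L.
Minimum DO = C_s − D_c = 10.3 − 3.809 = 6.491 mg/L.

t_c ≈ 1.40 d; D_c ≈ 3.81 mg/L; min DO ≈ 6.49 mg/L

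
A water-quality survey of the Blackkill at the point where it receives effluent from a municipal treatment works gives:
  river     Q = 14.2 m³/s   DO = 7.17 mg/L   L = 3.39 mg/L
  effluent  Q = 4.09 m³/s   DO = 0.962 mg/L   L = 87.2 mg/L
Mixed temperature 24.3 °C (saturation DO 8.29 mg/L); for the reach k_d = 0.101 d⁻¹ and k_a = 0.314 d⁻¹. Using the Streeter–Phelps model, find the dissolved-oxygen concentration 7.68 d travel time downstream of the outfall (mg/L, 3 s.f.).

Mixed DO = (14.2×7.17 + 4.09×0.962)/(14.2+4.09) = 105.7/18.29 = 5.782 mg/L.
Mixed L₀ = (14.2×3.39 + 4.09×87.2)/(18.29) = 404.8/18.29 = 22.13 mg/L.
Initial deficit D₀ = C_s − DO₀ = 8.29 − 5.782 = 2.508 mg/L.
D(7.68) = [0.101×22.13/(0.314−0.101)](e^(−0.101×7.68) − e^(−0.314×7.68)) + 2.508 e^(−0.314×7.68)
= 10.49 × (0.4604 − 0.08968) + 2.508 × 0.08968 = 4.115 mg/L.
DO = 8.29 − 4.115 = 4.175 mg/L.

DO ≈ 4.17 mg/L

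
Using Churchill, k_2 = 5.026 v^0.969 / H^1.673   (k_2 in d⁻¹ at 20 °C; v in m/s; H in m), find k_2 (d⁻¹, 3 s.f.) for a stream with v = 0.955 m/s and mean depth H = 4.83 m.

k_2 = 5.026 × 0.955^0.969 / 4.83^1.673 = 5.026 × 0.9564 / 13.94 = 0.3448 d⁻¹.

k_2 ≈ 0.345 d⁻¹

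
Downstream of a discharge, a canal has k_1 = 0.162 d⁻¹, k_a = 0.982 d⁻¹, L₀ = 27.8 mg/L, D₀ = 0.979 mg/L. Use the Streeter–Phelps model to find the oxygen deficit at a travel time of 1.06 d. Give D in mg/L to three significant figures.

D ≈ 3.03 mg/L

k_1 L₀/(k_a−k_1) = 0.162×27.8/(0.982−0.162) = 4.504/0.8200 = 5.492 mg/L.
e^(−k_1 t) = e^(−0.162×1.060) = 0.8422; e^(−k_a t) = e^(−0.982×1.060) = 0.3531.
D = 5.492 × (0.8422 − 0.3531) + 0.979 × 0.3531 = 2.686 + 0.3457 = 3.032 mg/L.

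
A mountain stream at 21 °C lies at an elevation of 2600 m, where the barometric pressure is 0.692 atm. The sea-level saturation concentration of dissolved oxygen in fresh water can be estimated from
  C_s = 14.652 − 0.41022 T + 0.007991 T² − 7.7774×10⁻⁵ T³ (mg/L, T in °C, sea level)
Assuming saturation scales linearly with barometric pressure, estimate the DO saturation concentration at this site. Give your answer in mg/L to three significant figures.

At sea level: C_s = 14.652 − 0.41022×21 + 0.007991×21² − 7.7774×10⁻⁵×21³ = 8.841 mg/L.
Pressure correction: C_s' = 8.841 × 0.692 = 6.118 mg/L.

C_s ≈ 6.12 mg/L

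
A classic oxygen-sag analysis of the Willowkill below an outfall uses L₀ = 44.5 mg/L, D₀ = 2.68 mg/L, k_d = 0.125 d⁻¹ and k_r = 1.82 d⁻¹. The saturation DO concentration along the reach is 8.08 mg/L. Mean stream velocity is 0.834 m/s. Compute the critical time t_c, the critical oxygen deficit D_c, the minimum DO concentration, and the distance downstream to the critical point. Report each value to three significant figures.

t_c = [1/(k_r−k_d)] ln[(k_r/k_d)(1 − D₀(k_r−k_d)/(k_d L₀))]
= [1/(1.82−0.125)] ln[(1.82/0.125)(1 − 2.68×1.695/(0.125×44.5))]
= (1/1.695) ln[14.56 × 0.1834] = 0.5900 × ln(2.670) = 0.5900 × 0.9819 = 0.5793 d.
D_c = (k_d/k_r) L₀ e^(−k_d t_c) = (0.125/1.82) × 44.5 × e^(−0.125×0.5793) = 0.06868 × 44.5 × 0.9301 = 2.843 mg/L.
Minimum DO = C_s − D_c = 8.08 − 2.843 = 5.237 mg/L.
x_c = v t_c = 0.834 m/s × 0.5793 d × 86400 s/d = 41740 m ≈ 41.7 km.

t_c ≈ 0.579 d; D_c ≈ 2.84 mg/L; min DO ≈ 5.24 mg/L; x_c ≈ 41.7 km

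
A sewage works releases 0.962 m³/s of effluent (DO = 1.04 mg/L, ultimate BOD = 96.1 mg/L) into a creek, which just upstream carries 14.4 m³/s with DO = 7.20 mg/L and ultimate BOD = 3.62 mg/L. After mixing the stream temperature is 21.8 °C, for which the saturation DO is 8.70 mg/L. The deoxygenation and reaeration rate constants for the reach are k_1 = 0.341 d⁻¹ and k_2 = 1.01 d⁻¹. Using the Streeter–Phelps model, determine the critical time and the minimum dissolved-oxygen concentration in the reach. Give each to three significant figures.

Mixed DO = (14.4×7.20 + 0.962×1.04)/(14.4+0.962) = 104.7/15.36 = 6.814 mg/L.
Mixed L₀ = (14.4×3.62 + 0.962×96.1)/(15.36) = 144.6/15.36 = 9.411 mg/L.
Initial deficit D₀ = C_s − DO₀ = 8.70 − 6.814 = 1.886 mg/L.
t_c = (1/0.6690) ln[(1.01/0.341)(1 − 1.886×0.6690/(0.341×9.411))] = 1.495 × ln(1.798) = 0.8766 d.
D_c = (0.341/1.01) × 9.411 × e^(−0.341×0.8766) = 0.3376 × 9.411 × 0.7416 = 2.356 mg/L.
Minimum DO = 8.70 − 2.356 = 6.344 mg/L.

t_c ≈ 0.877 d; minimum DO ≈ 6.34 mg/L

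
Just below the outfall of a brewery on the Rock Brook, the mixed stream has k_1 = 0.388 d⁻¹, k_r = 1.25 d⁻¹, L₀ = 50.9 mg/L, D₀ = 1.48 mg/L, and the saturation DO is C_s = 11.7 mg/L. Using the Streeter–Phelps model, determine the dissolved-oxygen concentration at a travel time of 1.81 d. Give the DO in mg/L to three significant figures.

DO ≈ 2.58 mg/L

k_1 L₀/(k_r−k_1) = 0.388×50.9/(1.25−0.388) = 19.75/0.8620 = 22.91 mg/L.
e^(−k_1 t) = e^(−0.388×1.810) = 0.4955; e^(−k_r t) = e^(−1.25×1.810) = 0.1041.
D = 22.91 × (0.4955 − 0.1041) + 1.48 × 0.1041 = 8.967 + 0.1541 = 9.121 mg/L.
DO = C_s − D = 11.7 − 9.121 = 2.579 mg/L.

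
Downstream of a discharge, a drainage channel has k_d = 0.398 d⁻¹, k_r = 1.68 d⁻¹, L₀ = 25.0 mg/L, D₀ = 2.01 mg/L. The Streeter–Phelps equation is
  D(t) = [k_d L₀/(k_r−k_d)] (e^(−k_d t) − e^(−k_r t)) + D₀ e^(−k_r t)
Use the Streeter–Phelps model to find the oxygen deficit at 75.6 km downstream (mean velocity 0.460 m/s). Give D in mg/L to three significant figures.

D ≈ 3.40 mg/L

Travel time t = x/v = 75.6 km / (0.460 m/s) = 75600 m / 0.460 m/s = 164300 s = 1.902 d.
k_d L₀/(k_r−k_d) = 0.398×25.0/(1.68−0.398) = 9.950/1.282 = 7.761 mg/L.
e^(−k_d t) = e^(−0.398×1.902) = 0.4690; e^(−k_r t) = e^(−1.68×1.902) = 0.04094.
D = 7.761 × (0.4690 − 0.04094) + 2.01 × 0.04094 = 3.323 + 0.08229 = 3.405 mg/L.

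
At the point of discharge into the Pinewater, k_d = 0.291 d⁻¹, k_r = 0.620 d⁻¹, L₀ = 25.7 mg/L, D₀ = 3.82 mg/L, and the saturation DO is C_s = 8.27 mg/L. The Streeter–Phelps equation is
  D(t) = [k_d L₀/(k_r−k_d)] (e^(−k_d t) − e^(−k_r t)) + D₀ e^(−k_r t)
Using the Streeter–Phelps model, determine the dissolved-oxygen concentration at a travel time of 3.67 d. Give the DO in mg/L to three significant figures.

DO ≈ 2.40 mg/L

k_d L₀/(k_r−k_d) = 0.291×25.7/(0.620−0.291) = 7.479/0.3290 = 22.73 mg/L.
e^(−k_d t) = e^(−0.291×3.670) = 0.3437; e^(−k_r t) = e^(−0.620×3.670) = 0.1028.
D = 22.73 × (0.3437 − 0.1028) + 3.82 × 0.1028 = 5.477 + 0.3925 = 5.870 mg/L.
DO = C_s − D = 8.27 − 5.870 = 2.400 mg/L.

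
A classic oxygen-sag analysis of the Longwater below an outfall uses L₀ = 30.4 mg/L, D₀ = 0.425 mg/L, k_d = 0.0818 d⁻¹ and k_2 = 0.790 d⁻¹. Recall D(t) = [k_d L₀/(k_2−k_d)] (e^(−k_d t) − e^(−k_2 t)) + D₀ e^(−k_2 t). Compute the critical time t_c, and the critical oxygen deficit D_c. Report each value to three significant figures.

At the critical point dD/dt = 0, so k_d L₀ e^(−k_d t) = k_2 D. Substituting D(t) from the Streeter–Phelps equation and solving for t gives
t_c = ln[(k_2/k_d)(1 − D₀(k_2−k_d)/(k_d L₀))] / (k_2−k_d).
Here k_2−k_d = 0.7082 d⁻¹ and 1 − D₀(k_2−k_d)/(k_d L₀) = 1 − 0.425×0.7082/(0.0818×30.4) = 0.8790, so
t_c = ln(9.658 × 0.8790) / 0.7082 = 2.139 / 0.7082 = 3.020 d.
L(t_c) = L₀ e^(−k_d t_c) = 30.4 × 0.7811 = 23.75 mg/L, and at the critical point k_2 D_c = k_d L, so D_c = (0.0818/0.790) × 23.75 = 2.459 mg/L.

t_c ≈ 3.02 d; D_c ≈ 2.46 mg/L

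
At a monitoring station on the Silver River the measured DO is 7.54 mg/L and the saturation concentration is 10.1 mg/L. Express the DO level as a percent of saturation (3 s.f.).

74.7 % saturation

% saturation = C/C_s × 100 = 7.54/10.1 × 100 = 74.7 %.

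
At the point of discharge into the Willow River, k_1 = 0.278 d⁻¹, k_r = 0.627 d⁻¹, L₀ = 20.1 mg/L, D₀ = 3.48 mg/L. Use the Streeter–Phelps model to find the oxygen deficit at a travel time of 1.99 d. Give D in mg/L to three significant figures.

k_1 L₀/(k_r−k_1) = 0.278×20.1/(0.627−0.278) = 5.588/0.3490 = 16.01 mg/L.
e^(−k_1 t) = e^(−0.278×1.990) = 0.5751; e^(−k_r t) = e^(−0.627×1.990) = 0.2872.
D = 16.01 × (0.5751 − 0.2872) + 3.48 × 0.2872 = 4.610 + 0.9993 = 5.609 mg/L.

D ≈ 5.61 mg/L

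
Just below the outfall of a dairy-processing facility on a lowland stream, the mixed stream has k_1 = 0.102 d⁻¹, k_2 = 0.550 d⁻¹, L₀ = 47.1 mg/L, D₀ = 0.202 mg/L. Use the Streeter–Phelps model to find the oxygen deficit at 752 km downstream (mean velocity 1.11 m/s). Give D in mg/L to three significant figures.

D ≈ 4.68 mg/L

Travel time t = x/v = 752 km / (1.11 m/s) = 752000 m / 1.11 m/s = 677500 s = 7.841 d.
k_1 L₀/(k_2−k_1) = 0.102×47.1/(0.550−0.102) = 4.804/0.4480 = 10.72 mg/L.
e^(−k_1 t) = e^(−0.102×7.841) = 0.4494; e^(−k_2 t) = e^(−0.550×7.841) = 0.01340.
D = 10.72 × (0.4494 − 0.01340) + 0.202 × 0.01340 = 4.676 + 0.002706 = 4.678 mg/L.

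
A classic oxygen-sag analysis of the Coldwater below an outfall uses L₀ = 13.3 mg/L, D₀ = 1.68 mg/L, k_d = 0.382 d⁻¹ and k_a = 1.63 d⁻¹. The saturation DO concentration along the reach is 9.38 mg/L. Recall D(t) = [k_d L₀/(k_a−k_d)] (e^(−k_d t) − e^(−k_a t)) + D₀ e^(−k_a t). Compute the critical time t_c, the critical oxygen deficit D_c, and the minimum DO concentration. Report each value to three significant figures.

t_c ≈ 0.736 d; D_c ≈ 2.35 mg/L; min DO ≈ 7.03 mg/L

At the critical point dD/dt = 0, so k_d L₀ e^(−k_d t) = k_a D. Substituting D(t) from the Streeter–Phelps equation and solving for t gives
t_c = ln[(k_a/k_d)(1 − D₀(k_a−k_d)/(k_d L₀))] / (k_a−k_d).
Here k_a−k_d = 1.248 d⁻¹ and 1 − D₀(k_a−k_d)/(k_d L₀) = 1 − 1.68×1.248/(0.382×13.3) = 0.5873, so
t_c = ln(4.267 × 0.5873) / 1.248 = 0.9187 / 1.248 = 0.7362 d.
L(t_c) = L₀ e^(−k_d t_c) = 13.3 × 0.7549 = 10.04 mg/L, and at the critical point k_a D_c = k_d L, so D_c = (0.382/1.63) × 10.04 = 2.353 mg/L.
Minimum DO = C_s − D_c = 9.38 − 2.353 = 7.027 mg/L.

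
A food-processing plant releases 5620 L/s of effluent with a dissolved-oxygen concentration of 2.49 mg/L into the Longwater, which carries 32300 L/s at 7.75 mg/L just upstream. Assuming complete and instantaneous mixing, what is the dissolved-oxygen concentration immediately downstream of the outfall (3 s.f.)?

6.97 mg/L

Flow-weighted mixing: C = (Q_r C_r + Q_w C_w)/(Q_r + Q_w)
= (32300×7.75 + 5620×2.49)/(32300 + 5620) = 264300/37920 = 6.970 mg/L.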